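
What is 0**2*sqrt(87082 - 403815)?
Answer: 0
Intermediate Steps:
0**2*sqrt(87082 - 403815) = 0*sqrt(-316733) = 0*(I*sqrt(316733)) = 0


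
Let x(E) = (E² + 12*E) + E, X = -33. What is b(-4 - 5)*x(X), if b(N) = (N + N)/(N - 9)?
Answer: 660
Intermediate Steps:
b(N) = 2*N/(-9 + N) (b(N) = (2*N)/(-9 + N) = 2*N/(-9 + N))
x(E) = E² + 13*E
b(-4 - 5)*x(X) = (2*(-4 - 5)/(-9 + (-4 - 5)))*(-33*(13 - 33)) = (2*(-9)/(-9 - 9))*(-33*(-20)) = (2*(-9)/(-18))*660 = (2*(-9)*(-1/18))*660 = 1*660 = 660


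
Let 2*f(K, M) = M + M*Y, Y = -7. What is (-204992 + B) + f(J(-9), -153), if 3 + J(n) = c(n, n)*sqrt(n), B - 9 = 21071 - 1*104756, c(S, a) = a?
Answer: -288209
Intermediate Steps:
B = -83676 (B = 9 + (21071 - 1*104756) = 9 + (21071 - 104756) = 9 - 83685 = -83676)
J(n) = -3 + n**(3/2) (J(n) = -3 + n*sqrt(n) = -3 + n**(3/2))
f(K, M) = -3*M (f(K, M) = (M + M*(-7))/2 = (M - 7*M)/2 = (-6*M)/2 = -3*M)
(-204992 + B) + f(J(-9), -153) = (-204992 - 83676) - 3*(-153) = -288668 + 459 = -288209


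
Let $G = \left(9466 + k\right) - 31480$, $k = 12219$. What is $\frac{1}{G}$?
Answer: $- \frac{1}{9795} \approx -0.00010209$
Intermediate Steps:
$G = -9795$ ($G = \left(9466 + 12219\right) - 31480 = 21685 - 31480 = -9795$)
$\frac{1}{G} = \frac{1}{-9795} = - \frac{1}{9795}$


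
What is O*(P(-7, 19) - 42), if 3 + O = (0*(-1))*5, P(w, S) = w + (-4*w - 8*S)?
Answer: 519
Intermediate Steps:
P(w, S) = -8*S - 3*w (P(w, S) = w + (-8*S - 4*w) = -8*S - 3*w)
O = -3 (O = -3 + (0*(-1))*5 = -3 + 0*5 = -3 + 0 = -3)
O*(P(-7, 19) - 42) = -3*((-8*19 - 3*(-7)) - 42) = -3*((-152 + 21) - 42) = -3*(-131 - 42) = -3*(-173) = 519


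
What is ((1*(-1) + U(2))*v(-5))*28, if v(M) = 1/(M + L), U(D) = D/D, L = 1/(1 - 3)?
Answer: 0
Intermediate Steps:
L = -½ (L = 1/(-2) = -½ ≈ -0.50000)
U(D) = 1
v(M) = 1/(-½ + M) (v(M) = 1/(M - ½) = 1/(-½ + M))
((1*(-1) + U(2))*v(-5))*28 = ((1*(-1) + 1)*(2/(-1 + 2*(-5))))*28 = ((-1 + 1)*(2/(-1 - 10)))*28 = (0*(2/(-11)))*28 = (0*(2*(-1/11)))*28 = (0*(-2/11))*28 = 0*28 = 0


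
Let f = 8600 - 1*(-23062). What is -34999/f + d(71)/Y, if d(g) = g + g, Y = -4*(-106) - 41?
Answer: -8908613/12126546 ≈ -0.73464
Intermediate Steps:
f = 31662 (f = 8600 + 23062 = 31662)
Y = 383 (Y = 424 - 41 = 383)
d(g) = 2*g
-34999/f + d(71)/Y = -34999/31662 + (2*71)/383 = -34999*1/31662 + 142*(1/383) = -34999/31662 + 142/383 = -8908613/12126546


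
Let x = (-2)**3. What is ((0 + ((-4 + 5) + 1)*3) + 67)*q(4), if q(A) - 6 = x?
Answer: -146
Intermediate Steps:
x = -8
q(A) = -2 (q(A) = 6 - 8 = -2)
((0 + ((-4 + 5) + 1)*3) + 67)*q(4) = ((0 + ((-4 + 5) + 1)*3) + 67)*(-2) = ((0 + (1 + 1)*3) + 67)*(-2) = ((0 + 2*3) + 67)*(-2) = ((0 + 6) + 67)*(-2) = (6 + 67)*(-2) = 73*(-2) = -146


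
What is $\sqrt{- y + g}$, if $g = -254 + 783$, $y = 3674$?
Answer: $i \sqrt{3145} \approx 56.08 i$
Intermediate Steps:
$g = 529$
$\sqrt{- y + g} = \sqrt{\left(-1\right) 3674 + 529} = \sqrt{-3674 + 529} = \sqrt{-3145} = i \sqrt{3145}$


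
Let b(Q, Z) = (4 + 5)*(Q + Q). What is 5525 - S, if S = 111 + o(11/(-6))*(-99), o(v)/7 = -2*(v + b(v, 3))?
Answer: 53693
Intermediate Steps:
b(Q, Z) = 18*Q (b(Q, Z) = 9*(2*Q) = 18*Q)
o(v) = -266*v (o(v) = 7*(-2*(v + 18*v)) = 7*(-38*v) = -266*v)
S = -48168 (S = 111 - 2926/(-6)*(-99) = 111 - 2926*(-1)/6*(-99) = 111 - 266*(-11/6)*(-99) = 111 + (1463/3)*(-99) = 111 - 48279 = -48168)
5525 - S = 5525 - 1*(-48168) = 5525 + 48168 = 53693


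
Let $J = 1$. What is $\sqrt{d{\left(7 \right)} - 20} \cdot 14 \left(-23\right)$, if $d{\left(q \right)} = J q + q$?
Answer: $- 322 i \sqrt{6} \approx - 788.74 i$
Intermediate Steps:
$d{\left(q \right)} = 2 q$ ($d{\left(q \right)} = 1 q + q = q + q = 2 q$)
$\sqrt{d{\left(7 \right)} - 20} \cdot 14 \left(-23\right) = \sqrt{2 \cdot 7 - 20} \cdot 14 \left(-23\right) = \sqrt{14 - 20} \cdot 14 \left(-23\right) = \sqrt{-6} \cdot 14 \left(-23\right) = i \sqrt{6} \cdot 14 \left(-23\right) = 14 i \sqrt{6} \left(-23\right) = - 322 i \sqrt{6}$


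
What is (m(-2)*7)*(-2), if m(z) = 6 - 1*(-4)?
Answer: -140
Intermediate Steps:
m(z) = 10 (m(z) = 6 + 4 = 10)
(m(-2)*7)*(-2) = (10*7)*(-2) = 70*(-2) = -140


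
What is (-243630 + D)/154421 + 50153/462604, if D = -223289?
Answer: -208253920663/71435772284 ≈ -2.9153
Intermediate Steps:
(-243630 + D)/154421 + 50153/462604 = (-243630 - 223289)/154421 + 50153/462604 = -466919*1/154421 + 50153*(1/462604) = -466919/154421 + 50153/462604 = -208253920663/71435772284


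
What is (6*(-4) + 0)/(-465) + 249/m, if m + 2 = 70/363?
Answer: -14004737/101680 ≈ -137.73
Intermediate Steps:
m = -656/363 (m = -2 + 70/363 = -656/363 ≈ -1.8072)
(6*(-4) + 0)/(-465) + 249/m = (6*(-4) + 0)/(-465) + 249/(-656/363) = (-24 + 0)*(-1/465) + 249*(-363/656) = -24*(-1/465) - 90387/656 = 8/155 - 90387/656 = -14004737/101680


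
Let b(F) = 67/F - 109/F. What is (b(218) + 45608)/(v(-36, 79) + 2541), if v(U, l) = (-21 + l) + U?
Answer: 4971251/279367 ≈ 17.795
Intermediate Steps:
b(F) = -42/F
v(U, l) = -21 + U + l
(b(218) + 45608)/(v(-36, 79) + 2541) = (-42/218 + 45608)/((-21 - 36 + 79) + 2541) = (-42*1/218 + 45608)/(22 + 2541) = (-21/109 + 45608)/2563 = (4971251/109)*(1/2563) = 4971251/279367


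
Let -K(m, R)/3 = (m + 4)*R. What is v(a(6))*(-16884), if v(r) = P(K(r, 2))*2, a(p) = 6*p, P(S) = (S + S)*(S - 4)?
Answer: -3954908160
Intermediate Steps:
K(m, R) = -3*R*(4 + m) (K(m, R) = -3*(m + 4)*R = -3*(4 + m)*R = -3*R*(4 + m))
P(S) = 2*S*(-4 + S) (P(S) = (2*S)*(-4 + S) = 2*S*(-4 + S))
v(r) = 4*(-28 - 6*r)*(-24 - 6*r) (v(r) = (2*(-3*2*(4 + r))*(-4 - 3*2*(4 + r)))*2 = (2*(-24 - 6*r)*(-4 + (-24 - 6*r)))*2 = (2*(-24 - 6*r)*(-28 - 6*r))*2 = (2*(-28 - 6*r)*(-24 - 6*r))*2 = 4*(-28 - 6*r)*(-24 - 6*r))
v(a(6))*(-16884) = (48*(4 + 6*6)*(14 + 3*(6*6)))*(-16884) = (48*(4 + 36)*(14 + 3*36))*(-16884) = (48*40*(14 + 108))*(-16884) = (48*40*122)*(-16884) = 234240*(-16884) = -3954908160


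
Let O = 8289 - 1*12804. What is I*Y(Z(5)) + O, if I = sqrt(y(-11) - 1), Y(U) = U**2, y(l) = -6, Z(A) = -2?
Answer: -4515 + 4*I*sqrt(7) ≈ -4515.0 + 10.583*I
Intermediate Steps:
O = -4515 (O = 8289 - 12804 = -4515)
I = I*sqrt(7) (I = sqrt(-6 - 1) = sqrt(-7) = I*sqrt(7) ≈ 2.6458*I)
I*Y(Z(5)) + O = (I*sqrt(7))*(-2)**2 - 4515 = (I*sqrt(7))*4 - 4515 = 4*I*sqrt(7) - 4515 = -4515 + 4*I*sqrt(7)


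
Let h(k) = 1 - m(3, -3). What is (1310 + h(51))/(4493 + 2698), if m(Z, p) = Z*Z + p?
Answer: 145/799 ≈ 0.18148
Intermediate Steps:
m(Z, p) = p + Z² (m(Z, p) = Z² + p = p + Z²)
h(k) = -5 (h(k) = 1 - (-3 + 3²) = 1 - (-3 + 9) = 1 - 1*6 = 1 - 6 = -5)
(1310 + h(51))/(4493 + 2698) = (1310 - 5)/(4493 + 2698) = 1305/7191 = 1305*(1/7191) = 145/799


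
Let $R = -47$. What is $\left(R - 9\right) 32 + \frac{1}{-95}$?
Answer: $- \frac{170241}{95} \approx -1792.0$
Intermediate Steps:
$\left(R - 9\right) 32 + \frac{1}{-95} = \left(-47 - 9\right) 32 + \frac{1}{-95} = \left(-47 - 9\right) 32 - \frac{1}{95} = \left(-56\right) 32 - \frac{1}{95} = -1792 - \frac{1}{95} = - \frac{170241}{95}$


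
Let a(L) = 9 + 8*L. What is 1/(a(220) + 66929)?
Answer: 1/68698 ≈ 1.4556e-5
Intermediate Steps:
1/(a(220) + 66929) = 1/((9 + 8*220) + 66929) = 1/((9 + 1760) + 66929) = 1/(1769 + 66929) = 1/68698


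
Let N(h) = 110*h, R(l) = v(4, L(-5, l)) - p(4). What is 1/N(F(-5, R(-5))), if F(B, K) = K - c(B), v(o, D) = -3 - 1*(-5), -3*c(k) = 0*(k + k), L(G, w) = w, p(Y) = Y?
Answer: -1/220 ≈ -0.0045455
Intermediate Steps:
c(k) = 0 (c(k) = -0*(k + k) = -0*2*k = -⅓*0 = 0)
v(o, D) = 2 (v(o, D) = -3 + 5 = 2)
R(l) = -2 (R(l) = 2 - 1*4 = 2 - 4 = -2)
F(B, K) = K (F(B, K) = K - 1*0 = K + 0 = K)
1/N(F(-5, R(-5))) = 1/(110*(-2)) = 1/(-220) = -1/220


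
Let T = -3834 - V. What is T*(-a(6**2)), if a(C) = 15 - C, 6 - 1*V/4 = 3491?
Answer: 212226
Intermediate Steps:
V = -13940 (V = 24 - 4*3491 = 24 - 13964 = -13940)
T = 10106 (T = -3834 - 1*(-13940) = -3834 + 13940 = 10106)
T*(-a(6**2)) = 10106*(-(15 - 1*6**2)) = 10106*(-(15 - 1*36)) = 10106*(-(15 - 36)) = 10106*(-1*(-21)) = 10106*21 = 212226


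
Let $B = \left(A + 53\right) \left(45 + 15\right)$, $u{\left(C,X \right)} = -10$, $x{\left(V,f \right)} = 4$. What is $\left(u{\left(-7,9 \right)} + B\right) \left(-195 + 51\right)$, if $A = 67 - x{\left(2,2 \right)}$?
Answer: $-1000800$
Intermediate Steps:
$A = 63$ ($A = 67 - 4 = 63$)
$B = 6960$ ($B = \left(63 + 53\right) \left(45 + 15\right) = 116 \cdot 60 = 6960$)
$\left(u{\left(-7,9 \right)} + B\right) \left(-195 + 51\right) = \left(-10 + 6960\right) \left(-195 + 51\right) = 6950 \left(-144\right) = -1000800$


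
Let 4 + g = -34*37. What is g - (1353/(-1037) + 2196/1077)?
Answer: -470094503/372283 ≈ -1262.7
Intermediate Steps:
g = -1262 (g = -4 - 34*37 = -4 - 1258 = -1262)
g - (1353/(-1037) + 2196/1077) = -1262 - (1353/(-1037) + 2196/1077) = -1262 - (1353*(-1/1037) + 2196*(1/1077)) = -1262 - (-1353/1037 + 732/359) = -1262 - 1*273357/372283 = -1262 - 273357/372283 = -470094503/372283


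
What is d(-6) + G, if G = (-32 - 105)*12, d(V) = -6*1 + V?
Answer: -1656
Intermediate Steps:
d(V) = -6 + V
G = -1644 (G = -137*12 = -1644)
d(-6) + G = (-6 - 6) - 1644 = -12 - 1644 = -1656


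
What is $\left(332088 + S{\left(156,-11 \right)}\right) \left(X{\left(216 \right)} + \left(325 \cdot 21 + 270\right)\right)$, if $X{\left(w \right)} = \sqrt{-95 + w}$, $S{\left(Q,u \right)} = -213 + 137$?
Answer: $2359277272$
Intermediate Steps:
$S{\left(Q,u \right)} = -76$
$\left(332088 + S{\left(156,-11 \right)}\right) \left(X{\left(216 \right)} + \left(325 \cdot 21 + 270\right)\right) = \left(332088 - 76\right) \left(\sqrt{-95 + 216} + \left(325 \cdot 21 + 270\right)\right) = 332012 \left(\sqrt{121} + \left(6825 + 270\right)\right) = 332012 \left(11 + 7095\right) = 332012 \cdot 7106 = 2359277272$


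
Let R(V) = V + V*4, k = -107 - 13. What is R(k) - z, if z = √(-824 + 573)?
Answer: -600 - I*√251 ≈ -600.0 - 15.843*I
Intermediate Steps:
z = I*√251 (z = √(-251) = I*√251 ≈ 15.843*I)
k = -120
R(V) = 5*V (R(V) = V + 4*V = 5*V)
R(k) - z = 5*(-120) - I*√251 = -600 - I*√251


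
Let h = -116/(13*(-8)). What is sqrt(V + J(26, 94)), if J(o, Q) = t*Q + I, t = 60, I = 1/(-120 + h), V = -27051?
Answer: I*sqrt(204566790857)/3091 ≈ 146.32*I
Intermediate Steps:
h = 29/26 (h = -116/(-104) = -116*(-1/104) = 29/26 ≈ 1.1154)
I = -26/3091 (I = 1/(-120 + 29/26) = 1/(-3091/26) = -26/3091 ≈ -0.0084115)
J(o, Q) = -26/3091 + 60*Q (J(o, Q) = 60*Q - 26/3091 = -26/3091 + 60*Q)
sqrt(V + J(26, 94)) = sqrt(-27051 + (-26/3091 + 60*94)) = sqrt(-27051 + (-26/3091 + 5640)) = sqrt(-27051 + 17433214/3091) = sqrt(-66181427/3091) = I*sqrt(204566790857)/3091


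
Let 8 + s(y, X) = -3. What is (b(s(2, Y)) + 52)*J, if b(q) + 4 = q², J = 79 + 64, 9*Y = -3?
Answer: 24167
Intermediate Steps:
Y = -⅓ (Y = (⅑)*(-3) = -⅓ ≈ -0.33333)
s(y, X) = -11 (s(y, X) = -8 - 3 = -11)
J = 143
b(q) = -4 + q²
(b(s(2, Y)) + 52)*J = ((-4 + (-11)²) + 52)*143 = ((-4 + 121) + 52)*143 = (117 + 52)*143 = 169*143 = 24167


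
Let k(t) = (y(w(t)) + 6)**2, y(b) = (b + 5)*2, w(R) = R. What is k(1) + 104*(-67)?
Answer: -6644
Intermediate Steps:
y(b) = 10 + 2*b (y(b) = (5 + b)*2 = 10 + 2*b)
k(t) = (16 + 2*t)**2 (k(t) = ((10 + 2*t) + 6)**2 = (16 + 2*t)**2)
k(1) + 104*(-67) = 4*(8 + 1)**2 + 104*(-67) = 4*9**2 - 6968 = 4*81 - 6968 = 324 - 6968 = -6644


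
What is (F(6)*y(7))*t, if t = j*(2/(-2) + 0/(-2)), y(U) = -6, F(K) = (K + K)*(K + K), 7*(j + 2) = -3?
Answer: -14688/7 ≈ -2098.3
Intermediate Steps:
j = -17/7 (j = -2 + (1/7)*(-3) = -2 - 3/7 = -17/7 ≈ -2.4286)
F(K) = 4*K**2 (F(K) = (2*K)*(2*K) = 4*K**2)
t = 17/7 (t = -17*(2/(-2) + 0/(-2))/7 = -17*(2*(-1/2) + 0*(-1/2))/7 = -17*(-1 + 0)/7 = -17/7*(-1) = 17/7 ≈ 2.4286)
(F(6)*y(7))*t = ((4*6**2)*(-6))*(17/7) = ((4*36)*(-6))*(17/7) = (144*(-6))*(17/7) = -864*17/7 = -14688/7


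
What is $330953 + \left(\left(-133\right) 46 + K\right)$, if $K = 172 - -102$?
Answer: $325109$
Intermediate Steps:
$K = 274$ ($K = 172 + 102 = 274$)
$330953 + \left(\left(-133\right) 46 + K\right) = 330953 + \left(\left(-133\right) 46 + 274\right) = 330953 + \left(-6118 + 274\right) = 330953 - 5844 = 325109$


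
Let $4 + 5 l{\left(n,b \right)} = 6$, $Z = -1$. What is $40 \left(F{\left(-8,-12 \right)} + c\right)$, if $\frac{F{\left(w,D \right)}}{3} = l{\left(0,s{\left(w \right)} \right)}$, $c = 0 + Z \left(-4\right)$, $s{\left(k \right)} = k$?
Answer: $208$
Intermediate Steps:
$c = 4$ ($c = 0 - -4 = 0 + 4 = 4$)
$l{\left(n,b \right)} = \frac{2}{5}$ ($l{\left(n,b \right)} = - \frac{4}{5} + \frac{1}{5} \cdot 6 = - \frac{4}{5} + \frac{6}{5} = \frac{2}{5}$)
$F{\left(w,D \right)} = \frac{6}{5}$ ($F{\left(w,D \right)} = 3 \cdot \frac{2}{5} = \frac{6}{5}$)
$40 \left(F{\left(-8,-12 \right)} + c\right) = 40 \left(\frac{6}{5} + 4\right) = 40 \cdot \frac{26}{5} = 208$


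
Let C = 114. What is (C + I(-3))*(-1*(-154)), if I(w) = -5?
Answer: 16786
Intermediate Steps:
(C + I(-3))*(-1*(-154)) = (114 - 5)*(-1*(-154)) = 109*154 = 16786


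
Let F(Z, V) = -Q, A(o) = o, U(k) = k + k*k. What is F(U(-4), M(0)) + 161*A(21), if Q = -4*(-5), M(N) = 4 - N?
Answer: 3361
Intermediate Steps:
U(k) = k + k**2
Q = 20
F(Z, V) = -20 (F(Z, V) = -1*20 = -20)
F(U(-4), M(0)) + 161*A(21) = -20 + 161*21 = -20 + 3381 = 3361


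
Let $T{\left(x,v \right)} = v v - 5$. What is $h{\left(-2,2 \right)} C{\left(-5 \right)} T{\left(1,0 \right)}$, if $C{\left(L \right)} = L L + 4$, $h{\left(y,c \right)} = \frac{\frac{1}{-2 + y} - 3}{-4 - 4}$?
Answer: $- \frac{1885}{32} \approx -58.906$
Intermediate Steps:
$T{\left(x,v \right)} = -5 + v^{2}$ ($T{\left(x,v \right)} = v^{2} - 5 = -5 + v^{2}$)
$h{\left(y,c \right)} = \frac{3}{8} - \frac{1}{8 \left(-2 + y\right)}$ ($h{\left(y,c \right)} = \frac{-3 + \frac{1}{-2 + y}}{-8} = \left(-3 + \frac{1}{-2 + y}\right) \left(- \frac{1}{8}\right) = \frac{3}{8} - \frac{1}{8 \left(-2 + y\right)}$)
$C{\left(L \right)} = 4 + L^{2}$ ($C{\left(L \right)} = L^{2} + 4 = 4 + L^{2}$)
$h{\left(-2,2 \right)} C{\left(-5 \right)} T{\left(1,0 \right)} = \frac{-7 + 3 \left(-2\right)}{8 \left(-2 - 2\right)} \left(4 + \left(-5\right)^{2}\right) \left(-5 + 0^{2}\right) = \frac{-7 - 6}{8 \left(-4\right)} \left(4 + 25\right) \left(-5 + 0\right) = \frac{1}{8} \left(- \frac{1}{4}\right) \left(-13\right) 29 \left(-5\right) = \frac{13}{32} \cdot 29 \left(-5\right) = \frac{377}{32} \left(-5\right) = - \frac{1885}{32}$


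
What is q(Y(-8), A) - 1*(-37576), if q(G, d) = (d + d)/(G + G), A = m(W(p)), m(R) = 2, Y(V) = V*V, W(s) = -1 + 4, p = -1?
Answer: 1202433/32 ≈ 37576.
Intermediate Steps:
W(s) = 3
Y(V) = V²
A = 2
q(G, d) = d/G (q(G, d) = (2*d)/((2*G)) = (2*d)*(1/(2*G)) = d/G)
q(Y(-8), A) - 1*(-37576) = 2/((-8)²) - 1*(-37576) = 2/64 + 37576 = 2*(1/64) + 37576 = 1/32 + 37576 = 1202433/32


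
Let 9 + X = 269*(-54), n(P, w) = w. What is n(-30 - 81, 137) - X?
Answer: 14672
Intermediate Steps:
X = -14535 (X = -9 + 269*(-54) = -9 - 14526 = -14535)
n(-30 - 81, 137) - X = 137 - 1*(-14535) = 137 + 14535 = 14672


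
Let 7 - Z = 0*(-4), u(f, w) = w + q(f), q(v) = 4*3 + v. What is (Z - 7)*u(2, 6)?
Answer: 0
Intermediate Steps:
q(v) = 12 + v
u(f, w) = 12 + f + w (u(f, w) = w + (12 + f) = 12 + f + w)
Z = 7 (Z = 7 - 0*(-4) = 7 - 1*0 = 7 + 0 = 7)
(Z - 7)*u(2, 6) = (7 - 7)*(12 + 2 + 6) = 0*20 = 0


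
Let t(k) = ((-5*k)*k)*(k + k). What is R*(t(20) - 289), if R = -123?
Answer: 9875547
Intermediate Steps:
t(k) = -10*k³ (t(k) = (-5*k²)*(2*k) = -10*k³)
R*(t(20) - 289) = -123*(-10*20³ - 289) = -123*(-10*8000 - 289) = -123*(-80000 - 289) = -123*(-80289) = 9875547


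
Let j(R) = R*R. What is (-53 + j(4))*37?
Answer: -1369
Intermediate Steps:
j(R) = R**2
(-53 + j(4))*37 = (-53 + 4**2)*37 = (-53 + 16)*37 = -37*37 = -1369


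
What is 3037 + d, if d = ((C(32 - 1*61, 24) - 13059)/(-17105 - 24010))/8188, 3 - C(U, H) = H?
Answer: 17040081817/5610827 ≈ 3037.0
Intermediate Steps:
C(U, H) = 3 - H
d = 218/5610827 (d = (((3 - 1*24) - 13059)/(-17105 - 24010))/8188 = (((3 - 24) - 13059)/(-41115))*(1/8188) = ((-21 - 13059)*(-1/41115))*(1/8188) = -13080*(-1/41115)*(1/8188) = (872/2741)*(1/8188) = 218/5610827 ≈ 3.8853e-5)
3037 + d = 3037 + 218/5610827 = 17040081817/5610827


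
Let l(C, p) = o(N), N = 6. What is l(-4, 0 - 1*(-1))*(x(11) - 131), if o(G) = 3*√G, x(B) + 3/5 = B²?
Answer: -159*√6/5 ≈ -77.894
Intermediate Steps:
x(B) = -⅗ + B²
l(C, p) = 3*√6
l(-4, 0 - 1*(-1))*(x(11) - 131) = (3*√6)*((-⅗ + 11²) - 131) = (3*√6)*((-⅗ + 121) - 131) = (3*√6)*(602/5 - 131) = (3*√6)*(-53/5) = -159*√6/5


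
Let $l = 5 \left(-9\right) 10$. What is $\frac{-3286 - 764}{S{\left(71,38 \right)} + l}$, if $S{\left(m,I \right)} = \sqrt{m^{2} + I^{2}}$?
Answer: $\frac{364500}{39203} + \frac{810 \sqrt{6485}}{39203} \approx 10.962$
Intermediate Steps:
$l = -450$ ($l = \left(-45\right) 10 = -450$)
$S{\left(m,I \right)} = \sqrt{I^{2} + m^{2}}$
$\frac{-3286 - 764}{S{\left(71,38 \right)} + l} = \frac{-3286 - 764}{\sqrt{38^{2} + 71^{2}} - 450} = - \frac{4050}{\sqrt{1444 + 5041} - 450} = - \frac{4050}{\sqrt{6485} - 450} = - \frac{4050}{-450 + \sqrt{6485}}$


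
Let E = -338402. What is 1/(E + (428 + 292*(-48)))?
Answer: -1/351990 ≈ -2.8410e-6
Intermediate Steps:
1/(E + (428 + 292*(-48))) = 1/(-338402 + (428 + 292*(-48))) = 1/(-338402 + (428 - 14016)) = 1/(-338402 - 13588) = 1/(-351990) = -1/351990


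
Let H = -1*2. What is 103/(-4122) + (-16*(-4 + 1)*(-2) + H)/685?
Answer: -474511/2823570 ≈ -0.16805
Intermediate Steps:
H = -2
103/(-4122) + (-16*(-4 + 1)*(-2) + H)/685 = 103/(-4122) + (-16*(-4 + 1)*(-2) - 2)/685 = 103*(-1/4122) + (-(-48)*(-2) - 2)*(1/685) = -103/4122 + (-16*6 - 2)*(1/685) = -103/4122 + (-96 - 2)*(1/685) = -103/4122 - 98*1/685 = -103/4122 - 98/685 = -474511/2823570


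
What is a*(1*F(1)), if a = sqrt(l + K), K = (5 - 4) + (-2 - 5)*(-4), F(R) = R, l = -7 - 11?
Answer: sqrt(11) ≈ 3.3166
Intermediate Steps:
l = -18
K = 29 (K = 1 - 7*(-4) = 1 + 28 = 29)
a = sqrt(11) (a = sqrt(-18 + 29) = sqrt(11) ≈ 3.3166)
a*(1*F(1)) = sqrt(11)*(1*1) = sqrt(11)*1 = sqrt(11)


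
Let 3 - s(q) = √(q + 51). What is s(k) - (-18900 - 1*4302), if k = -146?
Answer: 23205 - I*√95 ≈ 23205.0 - 9.7468*I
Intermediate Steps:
s(q) = 3 - √(51 + q) (s(q) = 3 - √(q + 51) = 3 - √(51 + q))
s(k) - (-18900 - 1*4302) = (3 - √(51 - 146)) - (-18900 - 1*4302) = (3 - √(-95)) - (-18900 - 4302) = (3 - I*√95) - 1*(-23202) = (3 - I*√95) + 23202 = 23205 - I*√95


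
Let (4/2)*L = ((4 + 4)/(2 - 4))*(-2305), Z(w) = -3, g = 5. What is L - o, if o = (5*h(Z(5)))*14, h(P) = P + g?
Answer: 4470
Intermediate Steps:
L = 4610 (L = (((4 + 4)/(2 - 4))*(-2305))/2 = ((8/(-2))*(-2305))/2 = ((8*(-1/2))*(-2305))/2 = (-4*(-2305))/2 = (1/2)*9220 = 4610)
h(P) = 5 + P (h(P) = P + 5 = 5 + P)
o = 140 (o = (5*(5 - 3))*14 = (5*2)*14 = 10*14 = 140)
L - o = 4610 - 1*140 = 4610 - 140 = 4470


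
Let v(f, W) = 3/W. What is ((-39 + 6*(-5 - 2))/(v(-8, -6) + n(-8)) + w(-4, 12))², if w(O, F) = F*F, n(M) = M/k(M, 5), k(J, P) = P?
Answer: 1633284/49 ≈ 33332.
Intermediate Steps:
n(M) = M/5
w(O, F) = F²
((-39 + 6*(-5 - 2))/(v(-8, -6) + n(-8)) + w(-4, 12))² = ((-39 + 6*(-5 - 2))/(3/(-6) + (⅕)*(-8)) + 12²)² = ((-39 + 6*(-7))/(3*(-⅙) - 8/5) + 144)² = ((-39 - 42)/(-½ - 8/5) + 144)² = (-81/(-21/10) + 144)² = (-81*(-10/21) + 144)² = (270/7 + 144)² = (1278/7)² = 1633284/49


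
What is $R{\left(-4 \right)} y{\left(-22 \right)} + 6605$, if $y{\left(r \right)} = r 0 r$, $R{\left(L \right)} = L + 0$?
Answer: $6605$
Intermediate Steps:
$R{\left(L \right)} = L$
$y{\left(r \right)} = 0$ ($y{\left(r \right)} = 0 r = 0$)
$R{\left(-4 \right)} y{\left(-22 \right)} + 6605 = \left(-4\right) 0 + 6605 = 0 + 6605 = 6605$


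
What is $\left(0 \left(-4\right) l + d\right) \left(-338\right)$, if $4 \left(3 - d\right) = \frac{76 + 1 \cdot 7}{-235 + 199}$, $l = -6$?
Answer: $- \frac{87035}{72} \approx -1208.8$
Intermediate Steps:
$d = \frac{515}{144}$ ($d = 3 - \frac{\left(76 + 1 \cdot 7\right) \frac{1}{-235 + 199}}{4} = 3 - \frac{\left(76 + 7\right) \frac{1}{-36}}{4} = 3 - \frac{83 \left(- \frac{1}{36}\right)}{4} = 3 - - \frac{83}{144} = 3 + \frac{83}{144} = \frac{515}{144} \approx 3.5764$)
$\left(0 \left(-4\right) l + d\right) \left(-338\right) = \left(0 \left(-4\right) \left(-6\right) + \frac{515}{144}\right) \left(-338\right) = \left(0 \left(-6\right) + \frac{515}{144}\right) \left(-338\right) = \left(0 + \frac{515}{144}\right) \left(-338\right) = \frac{515}{144} \left(-338\right) = - \frac{87035}{72}$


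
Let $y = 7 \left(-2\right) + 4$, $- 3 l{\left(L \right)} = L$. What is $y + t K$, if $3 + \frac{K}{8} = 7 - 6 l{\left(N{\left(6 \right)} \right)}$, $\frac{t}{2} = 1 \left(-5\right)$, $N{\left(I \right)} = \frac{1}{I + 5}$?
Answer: $- \frac{3790}{11} \approx -344.55$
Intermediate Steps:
$N{\left(I \right)} = \frac{1}{5 + I}$
$l{\left(L \right)} = - \frac{L}{3}$
$t = -10$ ($t = 2 \cdot 1 \left(-5\right) = 2 \left(-5\right) = -10$)
$K = \frac{368}{11}$ ($K = -24 + 8 \left(7 - 6 \left(- \frac{1}{3 \left(5 + 6\right)}\right)\right) = -24 + 8 \left(7 - 6 \left(- \frac{1}{3 \cdot 11}\right)\right) = -24 + 8 \left(7 - 6 \left(\left(- \frac{1}{3}\right) \frac{1}{11}\right)\right) = -24 + 8 \left(7 - - \frac{2}{11}\right) = -24 + 8 \left(7 + \frac{2}{11}\right) = -24 + 8 \cdot \frac{79}{11} = -24 + \frac{632}{11} = \frac{368}{11} \approx 33.455$)
$y = -10$ ($y = -14 + 4 = -10$)
$y + t K = -10 - \frac{3680}{11} = - \frac{3790}{11}$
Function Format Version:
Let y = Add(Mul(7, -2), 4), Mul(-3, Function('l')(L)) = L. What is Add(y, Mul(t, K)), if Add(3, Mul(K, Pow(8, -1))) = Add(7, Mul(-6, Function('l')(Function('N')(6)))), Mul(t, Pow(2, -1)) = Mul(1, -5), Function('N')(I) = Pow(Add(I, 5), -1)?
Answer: Rational(-3790, 11) ≈ -344.55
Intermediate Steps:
Function('N')(I) = Pow(Add(5, I), -1)
Function('l')(L) = Mul(Rational(-1, 3), L)
t = -10 (t = Mul(2, Mul(1, -5)) = Mul(2, -5) = -10)
K = Rational(368, 11) (K = Add(-24, Mul(8, Add(7, Mul(-6, Mul(Rational(-1, 3), Pow(Add(5, 6), -1)))))) = Add(-24, Mul(8, Add(7, Mul(-6, Mul(Rational(-1, 3), Pow(11, -1)))))) = Add(-24, Mul(8, Add(7, Mul(-6, Mul(Rational(-1, 3), Rational(1, 11)))))) = Add(-24, Mul(8, Add(7, Mul(-6, Rational(-1, 33))))) = Add(-24, Mul(8, Add(7, Rational(2, 11)))) = Add(-24, Mul(8, Rational(79, 11))) = Add(-24, Rational(632, 11)) = Rational(368, 11) ≈ 33.455)
y = -10 (y = Add(-14, 4) = -10)
Add(y, Mul(t, K)) = Add(-10, Mul(-10, Rational(368, 11))) = Add(-10, Rational(-3680, 11)) = Rational(-3790, 11)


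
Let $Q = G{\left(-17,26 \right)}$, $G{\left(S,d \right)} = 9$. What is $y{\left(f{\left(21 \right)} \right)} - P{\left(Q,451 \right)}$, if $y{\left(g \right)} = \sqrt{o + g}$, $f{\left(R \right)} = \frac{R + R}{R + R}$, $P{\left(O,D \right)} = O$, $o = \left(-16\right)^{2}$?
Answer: $-9 + \sqrt{257} \approx 7.0312$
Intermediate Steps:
$Q = 9$
$o = 256$
$f{\left(R \right)} = 1$ ($f{\left(R \right)} = \frac{2 R}{2 R} = 2 R \frac{1}{2 R} = 1$)
$y{\left(g \right)} = \sqrt{256 + g}$
$y{\left(f{\left(21 \right)} \right)} - P{\left(Q,451 \right)} = \sqrt{256 + 1} - 9 = \sqrt{257} - 9 = -9 + \sqrt{257}$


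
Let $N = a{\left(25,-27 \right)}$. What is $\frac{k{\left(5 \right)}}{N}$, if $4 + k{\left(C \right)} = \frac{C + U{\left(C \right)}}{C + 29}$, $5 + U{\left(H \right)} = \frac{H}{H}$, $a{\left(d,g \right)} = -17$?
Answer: $\frac{135}{578} \approx 0.23356$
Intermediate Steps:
$N = -17$
$U{\left(H \right)} = -4$ ($U{\left(H \right)} = -5 + \frac{H}{H} = -5 + 1 = -4$)
$k{\left(C \right)} = -4 + \frac{-4 + C}{29 + C}$ ($k{\left(C \right)} = -4 + \frac{C - 4}{C + 29} = -4 + \frac{-4 + C}{29 + C}$)
$\frac{k{\left(5 \right)}}{N} = \frac{3 \frac{1}{29 + 5} \left(-40 - 5\right)}{-17} = \frac{3 \left(-40 - 5\right)}{34} \left(- \frac{1}{17}\right) = 3 \cdot \frac{1}{34} \left(-45\right) \left(- \frac{1}{17}\right) = \left(- \frac{135}{34}\right) \left(- \frac{1}{17}\right) = \frac{135}{578}$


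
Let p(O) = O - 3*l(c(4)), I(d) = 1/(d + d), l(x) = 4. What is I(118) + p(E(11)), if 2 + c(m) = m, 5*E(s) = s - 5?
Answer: -12739/1180 ≈ -10.796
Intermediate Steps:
E(s) = -1 + s/5 (E(s) = (s - 5)/5 = (-5 + s)/5 = -1 + s/5)
c(m) = -2 + m
I(d) = 1/(2*d)
p(O) = -12 + O (p(O) = O - 3*4 = O - 12 = -12 + O)
I(118) + p(E(11)) = (½)/118 + (-12 + (-1 + (⅕)*11)) = (½)*(1/118) + (-12 + (-1 + 11/5)) = 1/236 + (-12 + 6/5) = 1/236 - 54/5 = -12739/1180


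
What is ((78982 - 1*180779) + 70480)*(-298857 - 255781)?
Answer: 17369598246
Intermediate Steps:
((78982 - 1*180779) + 70480)*(-298857 - 255781) = ((78982 - 180779) + 70480)*(-554638) = (-101797 + 70480)*(-554638) = -31317*(-554638) = 17369598246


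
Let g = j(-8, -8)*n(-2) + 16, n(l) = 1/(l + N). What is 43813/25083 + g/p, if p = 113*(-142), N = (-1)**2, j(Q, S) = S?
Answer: 351210703/201240909 ≈ 1.7452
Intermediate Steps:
N = 1
n(l) = 1/(1 + l) (n(l) = 1/(l + 1) = 1/(1 + l))
p = -16046
g = 24 (g = -8/(1 - 2) + 16 = -8/(-1) + 16 = -8*(-1) + 16 = 8 + 16 = 24)
43813/25083 + g/p = 43813/25083 + 24/(-16046) = 43813*(1/25083) + 24*(-1/16046) = 43813/25083 - 12/8023 = 351210703/201240909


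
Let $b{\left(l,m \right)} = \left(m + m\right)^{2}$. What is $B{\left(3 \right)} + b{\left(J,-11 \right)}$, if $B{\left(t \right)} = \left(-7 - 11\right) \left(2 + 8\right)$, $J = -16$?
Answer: $304$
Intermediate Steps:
$B{\left(t \right)} = -180$ ($B{\left(t \right)} = \left(-18\right) 10 = -180$)
$b{\left(l,m \right)} = 4 m^{2}$ ($b{\left(l,m \right)} = \left(2 m\right)^{2} = 4 m^{2}$)
$B{\left(3 \right)} + b{\left(J,-11 \right)} = -180 + 4 \left(-11\right)^{2} = -180 + 4 \cdot 121 = -180 + 484 = 304$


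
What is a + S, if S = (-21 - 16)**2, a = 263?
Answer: 1632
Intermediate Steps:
S = 1369 (S = (-37)**2 = 1369)
a + S = 263 + 1369 = 1632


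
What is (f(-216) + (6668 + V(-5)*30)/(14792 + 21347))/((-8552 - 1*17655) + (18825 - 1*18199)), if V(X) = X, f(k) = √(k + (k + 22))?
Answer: -6518/924471759 - I*√410/25581 ≈ -7.0505e-6 - 0.00079154*I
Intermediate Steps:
f(k) = √(22 + 2*k) (f(k) = √(k + (22 + k)) = √(22 + 2*k))
(f(-216) + (6668 + V(-5)*30)/(14792 + 21347))/((-8552 - 1*17655) + (18825 - 1*18199)) = (√(22 + 2*(-216)) + (6668 - 5*30)/(14792 + 21347))/((-8552 - 1*17655) + (18825 - 1*18199)) = (√(22 - 432) + (6668 - 150)/36139)/((-8552 - 17655) + (18825 - 18199)) = (√(-410) + 6518*(1/36139))/(-26207 + 626) = (I*√410 + 6518/36139)/(-25581) = (6518/36139 + I*√410)*(-1/25581) = -6518/924471759 - I*√410/25581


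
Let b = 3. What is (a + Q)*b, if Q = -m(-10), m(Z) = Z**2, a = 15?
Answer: -255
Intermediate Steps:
Q = -100 (Q = -1*(-10)**2 = -1*100 = -100)
(a + Q)*b = (15 - 100)*3 = -85*3 = -255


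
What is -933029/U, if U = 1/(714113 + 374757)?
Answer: -1015947287230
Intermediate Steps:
U = 1/1088870 ≈ 9.1838e-7
-933029/U = -933029/1/1088870 = -933029*1088870 = -1015947287230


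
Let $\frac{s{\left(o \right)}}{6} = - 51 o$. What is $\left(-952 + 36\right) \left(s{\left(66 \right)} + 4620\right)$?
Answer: $14267616$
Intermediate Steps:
$s{\left(o \right)} = - 306 o$ ($s{\left(o \right)} = 6 \left(- 51 o\right) = - 306 o$)
$\left(-952 + 36\right) \left(s{\left(66 \right)} + 4620\right) = \left(-952 + 36\right) \left(\left(-306\right) 66 + 4620\right) = - 916 \left(-20196 + 4620\right) = \left(-916\right) \left(-15576\right) = 14267616$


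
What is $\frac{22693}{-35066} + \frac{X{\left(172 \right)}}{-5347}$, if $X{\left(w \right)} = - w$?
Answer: $- \frac{115308119}{187497902} \approx -0.61498$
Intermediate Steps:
$\frac{22693}{-35066} + \frac{X{\left(172 \right)}}{-5347} = \frac{22693}{-35066} + \frac{\left(-1\right) 172}{-5347} = 22693 \left(- \frac{1}{35066}\right) - - \frac{172}{5347} = - \frac{22693}{35066} + \frac{172}{5347} = - \frac{115308119}{187497902}$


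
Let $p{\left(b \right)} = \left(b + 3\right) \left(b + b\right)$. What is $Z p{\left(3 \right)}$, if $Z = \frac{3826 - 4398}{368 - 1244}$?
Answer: $\frac{1716}{73} \approx 23.507$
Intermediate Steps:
$Z = \frac{143}{219}$ ($Z = - \frac{572}{-876} = \left(-572\right) \left(- \frac{1}{876}\right) = \frac{143}{219} \approx 0.65297$)
$p{\left(b \right)} = 2 b \left(3 + b\right)$ ($p{\left(b \right)} = \left(3 + b\right) 2 b = 2 b \left(3 + b\right)$)
$Z p{\left(3 \right)} = \frac{143 \cdot 2 \cdot 3 \left(3 + 3\right)}{219} = \frac{143 \cdot 2 \cdot 3 \cdot 6}{219} = \frac{143}{219} \cdot 36 = \frac{1716}{73}$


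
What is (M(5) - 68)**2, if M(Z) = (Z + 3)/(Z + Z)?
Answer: 112896/25 ≈ 4515.8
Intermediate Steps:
M(Z) = (3 + Z)/(2*Z) (M(Z) = (3 + Z)/((2*Z)) = (3 + Z)*(1/(2*Z)) = (3 + Z)/(2*Z))
(M(5) - 68)**2 = ((1/2)*(3 + 5)/5 - 68)**2 = ((1/2)*(1/5)*8 - 68)**2 = (4/5 - 68)**2 = (-336/5)**2 = 112896/25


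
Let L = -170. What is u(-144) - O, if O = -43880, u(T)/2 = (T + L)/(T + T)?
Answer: 3159517/72 ≈ 43882.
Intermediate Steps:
u(T) = (-170 + T)/T (u(T) = 2*((T - 170)/(T + T)) = 2*((-170 + T)/((2*T))) = 2*((-170 + T)*(1/(2*T))) = 2*((-170 + T)/(2*T)) = (-170 + T)/T)
u(-144) - O = (-170 - 144)/(-144) - 1*(-43880) = -1/144*(-314) + 43880 = 157/72 + 43880 = 3159517/72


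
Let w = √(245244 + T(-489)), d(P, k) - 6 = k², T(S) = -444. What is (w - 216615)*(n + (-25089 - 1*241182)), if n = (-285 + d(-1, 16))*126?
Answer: 58306042935 - 32300280*√17 ≈ 5.8173e+10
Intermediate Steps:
d(P, k) = 6 + k²
n = -2898 (n = (-285 + (6 + 16²))*126 = (-285 + (6 + 256))*126 = (-285 + 262)*126 = -23*126 = -2898)
w = 120*√17 (w = √(245244 - 444) = √244800 = 120*√17 ≈ 494.77)
(w - 216615)*(n + (-25089 - 1*241182)) = (120*√17 - 216615)*(-2898 + (-25089 - 1*241182)) = (-216615 + 120*√17)*(-2898 + (-25089 - 241182)) = (-216615 + 120*√17)*(-2898 - 266271) = (-216615 + 120*√17)*(-269169) = 58306042935 - 32300280*√17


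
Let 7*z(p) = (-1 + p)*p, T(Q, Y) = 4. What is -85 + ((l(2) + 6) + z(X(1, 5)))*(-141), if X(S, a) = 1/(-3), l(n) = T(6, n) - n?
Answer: -25661/21 ≈ -1222.0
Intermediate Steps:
l(n) = 4 - n
X(S, a) = -⅓
z(p) = p*(-1 + p)/7 (z(p) = ((-1 + p)*p)/7 = (p*(-1 + p))/7 = p*(-1 + p)/7)
-85 + ((l(2) + 6) + z(X(1, 5)))*(-141) = -85 + (((4 - 1*2) + 6) + (⅐)*(-⅓)*(-1 - ⅓))*(-141) = -85 + (((4 - 2) + 6) + (⅐)*(-⅓)*(-4/3))*(-141) = -85 + ((2 + 6) + 4/63)*(-141) = -85 + (8 + 4/63)*(-141) = -85 + (508/63)*(-141) = -85 - 23876/21 = -25661/21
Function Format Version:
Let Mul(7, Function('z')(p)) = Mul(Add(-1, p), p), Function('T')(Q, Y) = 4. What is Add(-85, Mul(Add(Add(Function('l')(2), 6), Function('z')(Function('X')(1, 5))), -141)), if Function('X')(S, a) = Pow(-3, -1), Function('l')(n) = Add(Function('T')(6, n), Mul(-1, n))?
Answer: Rational(-25661, 21) ≈ -1222.0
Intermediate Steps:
Function('l')(n) = Add(4, Mul(-1, n))
Function('X')(S, a) = Rational(-1, 3)
Function('z')(p) = Mul(Rational(1, 7), p, Add(-1, p)) (Function('z')(p) = Mul(Rational(1, 7), Mul(Add(-1, p), p)) = Mul(Rational(1, 7), Mul(p, Add(-1, p))) = Mul(Rational(1, 7), p, Add(-1, p)))
Add(-85, Mul(Add(Add(Function('l')(2), 6), Function('z')(Function('X')(1, 5))), -141)) = Add(-85, Mul(Add(Add(Add(4, Mul(-1, 2)), 6), Mul(Rational(1, 7), Rational(-1, 3), Add(-1, Rational(-1, 3)))), -141)) = Add(-85, Mul(Add(Add(Add(4, -2), 6), Mul(Rational(1, 7), Rational(-1, 3), Rational(-4, 3))), -141)) = Add(-85, Mul(Add(Add(2, 6), Rational(4, 63)), -141)) = Add(-85, Mul(Add(8, Rational(4, 63)), -141)) = Add(-85, Mul(Rational(508, 63), -141)) = Add(-85, Rational(-23876, 21)) = Rational(-25661, 21)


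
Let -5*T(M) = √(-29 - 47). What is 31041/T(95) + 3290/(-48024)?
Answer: -1645/24012 + 155205*I*√19/38 ≈ -0.068507 + 17803.0*I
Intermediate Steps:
T(M) = -2*I*√19/5 (T(M) = -√(-29 - 47)/5 = -2*I*√19/5)
31041/T(95) + 3290/(-48024) = 31041/((-2*I*√19/5)) + 3290/(-48024) = 31041*(5*I*√19/38) + 3290*(-1/48024) = 155205*I*√19/38 - 1645/24012 = -1645/24012 + 155205*I*√19/38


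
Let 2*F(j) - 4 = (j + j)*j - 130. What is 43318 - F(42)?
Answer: 41617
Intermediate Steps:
F(j) = -63 + j² (F(j) = 2 + ((j + j)*j - 130)/2 = 2 + ((2*j)*j - 130)/2 = 2 + (2*j² - 130)/2 = 2 + (-130 + 2*j²)/2 = 2 + (-65 + j²) = -63 + j²)
43318 - F(42) = 43318 - (-63 + 42²) = 43318 - (-63 + 1764) = 43318 - 1*1701 = 43318 - 1701 = 41617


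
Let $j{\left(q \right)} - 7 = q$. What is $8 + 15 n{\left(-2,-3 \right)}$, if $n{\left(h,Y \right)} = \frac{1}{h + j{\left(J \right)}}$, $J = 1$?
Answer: $\frac{21}{2} \approx 10.5$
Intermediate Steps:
$j{\left(q \right)} = 7 + q$
$n{\left(h,Y \right)} = \frac{1}{8 + h}$ ($n{\left(h,Y \right)} = \frac{1}{h + \left(7 + 1\right)} = \frac{1}{h + 8} = \frac{1}{8 + h}$)
$8 + 15 n{\left(-2,-3 \right)} = 8 + \frac{15}{8 - 2} = 8 + \frac{15}{6} = 8 + 15 \cdot \frac{1}{6} = 8 + \frac{5}{2} = \frac{21}{2}$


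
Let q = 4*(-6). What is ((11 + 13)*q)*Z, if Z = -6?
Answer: 3456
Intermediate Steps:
q = -24
((11 + 13)*q)*Z = ((11 + 13)*(-24))*(-6) = (24*(-24))*(-6) = -576*(-6) = 3456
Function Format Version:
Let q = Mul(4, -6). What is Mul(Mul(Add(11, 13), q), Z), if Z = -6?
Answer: 3456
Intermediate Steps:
q = -24
Mul(Mul(Add(11, 13), q), Z) = Mul(Mul(Add(11, 13), -24), -6) = Mul(Mul(24, -24), -6) = Mul(-576, -6) = 3456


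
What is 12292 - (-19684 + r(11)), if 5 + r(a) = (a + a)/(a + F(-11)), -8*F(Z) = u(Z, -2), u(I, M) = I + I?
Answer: 159897/5 ≈ 31979.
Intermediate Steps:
u(I, M) = 2*I
F(Z) = -Z/4
r(a) = -5 + 2*a/(11/4 + a) (r(a) = -5 + (a + a)/(a - ¼*(-11)) = -5 + (2*a)/(a + 11/4) = -5 + (2*a)/(11/4 + a) = -5 + 2*a/(11/4 + a))
12292 - (-19684 + r(11)) = 12292 - (-19684 + (-55 - 12*11)/(11 + 4*11)) = 12292 - (-19684 + (-55 - 132)/(11 + 44)) = 12292 - (-19684 - 187/55) = 12292 - (-19684 + (1/55)*(-187)) = 12292 - (-19684 - 17/5) = 12292 - 1*(-98437/5) = 12292 + 98437/5 = 159897/5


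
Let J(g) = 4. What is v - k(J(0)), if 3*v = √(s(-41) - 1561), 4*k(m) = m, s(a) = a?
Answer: -1 + I*√178 ≈ -1.0 + 13.342*I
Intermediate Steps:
k(m) = m/4
v = I*√178 (v = √(-41 - 1561)/3 = √(-1602)/3 = (3*I*√178)/3 = I*√178 ≈ 13.342*I)
v - k(J(0)) = I*√178 - 4/4 = I*√178 - 1*1 = I*√178 - 1 = -1 + I*√178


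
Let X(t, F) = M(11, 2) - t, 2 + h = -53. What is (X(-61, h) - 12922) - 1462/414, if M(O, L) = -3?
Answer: -2663579/207 ≈ -12868.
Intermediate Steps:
h = -55 (h = -2 - 53 = -55)
X(t, F) = -3 - t
(X(-61, h) - 12922) - 1462/414 = ((-3 - 1*(-61)) - 12922) - 1462/414 = ((-3 + 61) - 12922) - 1462*1/414 = (58 - 12922) - 731/207 = -12864 - 731/207 = -2663579/207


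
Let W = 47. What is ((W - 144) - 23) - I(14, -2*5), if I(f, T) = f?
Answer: -134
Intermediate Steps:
((W - 144) - 23) - I(14, -2*5) = ((47 - 144) - 23) - 1*14 = (-97 - 23) - 14 = -120 - 14 = -134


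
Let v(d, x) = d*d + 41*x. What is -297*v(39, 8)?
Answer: -549153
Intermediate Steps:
v(d, x) = d**2 + 41*x
-297*v(39, 8) = -297*(39**2 + 41*8) = -297*(1521 + 328) = -297*1849 = -549153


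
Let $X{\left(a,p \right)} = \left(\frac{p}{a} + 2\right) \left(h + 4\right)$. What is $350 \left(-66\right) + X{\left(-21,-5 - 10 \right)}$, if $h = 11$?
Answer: $- \frac{161415}{7} \approx -23059.0$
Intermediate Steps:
$X{\left(a,p \right)} = 30 + \frac{15 p}{a}$ ($X{\left(a,p \right)} = \left(\frac{p}{a} + 2\right) \left(11 + 4\right) = \left(2 + \frac{p}{a}\right) 15 = 30 + \frac{15 p}{a}$)
$350 \left(-66\right) + X{\left(-21,-5 - 10 \right)} = 350 \left(-66\right) + \left(30 + \frac{15 \left(-5 - 10\right)}{-21}\right) = -23100 + \left(30 + 15 \left(-5 - 10\right) \left(- \frac{1}{21}\right)\right) = -23100 + \left(30 + 15 \left(-15\right) \left(- \frac{1}{21}\right)\right) = -23100 + \left(30 + \frac{75}{7}\right) = -23100 + \frac{285}{7} = - \frac{161415}{7}$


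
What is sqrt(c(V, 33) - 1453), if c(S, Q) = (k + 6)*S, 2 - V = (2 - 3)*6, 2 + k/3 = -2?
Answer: I*sqrt(1501) ≈ 38.743*I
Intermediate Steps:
k = -12 (k = -6 + 3*(-2) = -6 - 6 = -12)
V = 8 (V = 2 - (2 - 3)*6 = 2 - (-1)*6 = 2 - 1*(-6) = 2 + 6 = 8)
c(S, Q) = -6*S (c(S, Q) = (-12 + 6)*S = -6*S)
sqrt(c(V, 33) - 1453) = sqrt(-6*8 - 1453) = sqrt(-48 - 1453) = sqrt(-1501) = I*sqrt(1501)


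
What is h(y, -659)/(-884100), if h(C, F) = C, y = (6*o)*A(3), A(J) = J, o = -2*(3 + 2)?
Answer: 3/14735 ≈ 0.00020360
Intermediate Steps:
o = -10 (o = -2*5 = -10)
y = -180 (y = (6*(-10))*3 = -60*3 = -180)
h(y, -659)/(-884100) = -180/(-884100) = -180*(-1/884100) = 3/14735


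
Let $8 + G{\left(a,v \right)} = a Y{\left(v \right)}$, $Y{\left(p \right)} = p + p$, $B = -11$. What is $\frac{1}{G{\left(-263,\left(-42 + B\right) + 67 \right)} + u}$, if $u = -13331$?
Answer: $- \frac{1}{20703} \approx -4.8302 \cdot 10^{-5}$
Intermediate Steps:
$Y{\left(p \right)} = 2 p$
$G{\left(a,v \right)} = -8 + 2 a v$ ($G{\left(a,v \right)} = -8 + a 2 v = -8 + 2 a v$)
$\frac{1}{G{\left(-263,\left(-42 + B\right) + 67 \right)} + u} = \frac{1}{\left(-8 + 2 \left(-263\right) \left(\left(-42 - 11\right) + 67\right)\right) - 13331} = \frac{1}{\left(-8 + 2 \left(-263\right) \left(-53 + 67\right)\right) - 13331} = \frac{1}{\left(-8 + 2 \left(-263\right) 14\right) - 13331} = \frac{1}{\left(-8 - 7364\right) - 13331} = \frac{1}{-7372 - 13331} = \frac{1}{-20703} = - \frac{1}{20703}$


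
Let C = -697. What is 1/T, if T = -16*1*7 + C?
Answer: -1/809 ≈ -0.0012361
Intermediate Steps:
T = -809 (T = -16*1*7 - 697 = -16*7 - 697 = -112 - 697 = -809)
1/T = 1/(-809) = -1/809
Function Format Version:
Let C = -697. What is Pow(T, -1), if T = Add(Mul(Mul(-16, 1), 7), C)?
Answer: Rational(-1, 809) ≈ -0.0012361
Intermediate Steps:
T = -809 (T = Add(Mul(Mul(-16, 1), 7), -697) = Add(Mul(-16, 7), -697) = Add(-112, -697) = -809)
Pow(T, -1) = Pow(-809, -1) = Rational(-1, 809)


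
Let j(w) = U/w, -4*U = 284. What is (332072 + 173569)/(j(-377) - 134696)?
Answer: -190626657/50780321 ≈ -3.7539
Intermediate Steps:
U = -71 (U = -¼*284 = -71)
j(w) = -71/w
(332072 + 173569)/(j(-377) - 134696) = (332072 + 173569)/(-71/(-377) - 134696) = 505641/(-71*(-1/377) - 134696) = 505641/(71/377 - 134696) = 505641/(-50780321/377) = 505641*(-377/50780321) = -190626657/50780321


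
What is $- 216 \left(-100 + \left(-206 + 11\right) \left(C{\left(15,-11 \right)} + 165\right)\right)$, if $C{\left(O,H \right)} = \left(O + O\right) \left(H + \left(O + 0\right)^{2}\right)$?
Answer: $277381800$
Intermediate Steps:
$C{\left(O,H \right)} = 2 O \left(H + O^{2}\right)$
$- 216 \left(-100 + \left(-206 + 11\right) \left(C{\left(15,-11 \right)} + 165\right)\right) = - 216 \left(-100 + \left(-206 + 11\right) \left(2 \cdot 15 \left(-11 + 15^{2}\right) + 165\right)\right) = - 216 \left(-100 - 195 \left(2 \cdot 15 \left(-11 + 225\right) + 165\right)\right) = - 216 \left(-100 - 195 \left(2 \cdot 15 \cdot 214 + 165\right)\right) = - 216 \left(-100 - 195 \left(6420 + 165\right)\right) = - 216 \left(-100 - 1284075\right) = \left(-216\right) \left(-1284175\right) = 277381800$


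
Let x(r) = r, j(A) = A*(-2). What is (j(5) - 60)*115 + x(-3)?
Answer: -8053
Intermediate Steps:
j(A) = -2*A
(j(5) - 60)*115 + x(-3) = (-2*5 - 60)*115 - 3 = (-10 - 60)*115 - 3 = -70*115 - 3 = -8050 - 3 = -8053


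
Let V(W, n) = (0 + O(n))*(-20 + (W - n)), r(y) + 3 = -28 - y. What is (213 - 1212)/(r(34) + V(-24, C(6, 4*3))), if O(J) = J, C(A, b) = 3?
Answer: 999/206 ≈ 4.8495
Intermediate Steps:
r(y) = -31 - y (r(y) = -3 + (-28 - y) = -31 - y)
V(W, n) = n*(-20 + W - n) (V(W, n) = (0 + n)*(-20 + (W - n)) = n*(-20 + W - n))
(213 - 1212)/(r(34) + V(-24, C(6, 4*3))) = (213 - 1212)/((-31 - 1*34) + 3*(-20 - 24 - 1*3)) = -999/((-31 - 34) + 3*(-20 - 24 - 3)) = -999/(-65 + 3*(-47)) = -999/(-65 - 141) = -999/(-206) = -999*(-1/206) = 999/206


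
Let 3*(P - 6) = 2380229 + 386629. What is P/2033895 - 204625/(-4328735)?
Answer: 881708684999/1760838494565 ≈ 0.50073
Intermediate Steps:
P = 922292 (P = 6 + (2380229 + 386629)/3 = 6 + (⅓)*2766858 = 6 + 922286 = 922292)
P/2033895 - 204625/(-4328735) = 922292/2033895 - 204625/(-4328735) = 922292*(1/2033895) - 204625*(-1/4328735) = 922292/2033895 + 40925/865747 = 881708684999/1760838494565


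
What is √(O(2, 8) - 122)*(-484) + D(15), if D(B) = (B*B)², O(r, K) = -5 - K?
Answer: 50625 - 1452*I*√15 ≈ 50625.0 - 5623.6*I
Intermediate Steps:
D(B) = B⁴ (D(B) = (B²)² = B⁴)
√(O(2, 8) - 122)*(-484) + D(15) = √((-5 - 1*8) - 122)*(-484) + 15⁴ = √((-5 - 8) - 122)*(-484) + 50625 = √(-13 - 122)*(-484) + 50625 = √(-135)*(-484) + 50625 = (3*I*√15)*(-484) + 50625 = -1452*I*√15 + 50625 = 50625 - 1452*I*√15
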